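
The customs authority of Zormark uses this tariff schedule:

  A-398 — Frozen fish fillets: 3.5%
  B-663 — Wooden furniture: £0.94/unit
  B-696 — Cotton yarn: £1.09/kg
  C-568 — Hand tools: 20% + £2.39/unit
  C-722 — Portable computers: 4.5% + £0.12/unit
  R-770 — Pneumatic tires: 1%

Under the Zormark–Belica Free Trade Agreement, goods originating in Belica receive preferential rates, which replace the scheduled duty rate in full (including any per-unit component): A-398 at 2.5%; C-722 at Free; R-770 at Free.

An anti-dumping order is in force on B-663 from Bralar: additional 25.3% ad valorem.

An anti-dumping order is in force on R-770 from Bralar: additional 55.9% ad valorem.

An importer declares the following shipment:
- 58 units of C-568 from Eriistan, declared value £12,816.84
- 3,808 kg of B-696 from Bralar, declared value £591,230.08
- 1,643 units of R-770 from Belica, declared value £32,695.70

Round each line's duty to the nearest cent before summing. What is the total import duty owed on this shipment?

Line 1 (C-568, Eriistan, 58 units, £12,816.84):
Base rate for C-568 is 20% + £2.39/unit.
Duty = £12,816.84 × 20% + 58 × £2.39 = £2,701.99.
Line 2 (B-696, Bralar, 3,808 kg, £591,230.08):
Base rate for B-696 is £1.09/kg.
Duty = 3,808 × £1.09 = £4,150.72.
Line 3 (R-770, Belica, 1,643 units, £32,695.70):
Base rate for R-770 is 1%.
Origin Belica qualifies under the Zormark–Belica agreement and R-770 is covered: preferential rate Free applies instead.
The additional-duty order on R-770 targets Bralar, not Belica; it does not apply.
Duty = £32,695.70 × 0% = £0.00.
Total = £2,701.99 + £4,150.72 + £0.00 = £6,852.71.

£6,852.71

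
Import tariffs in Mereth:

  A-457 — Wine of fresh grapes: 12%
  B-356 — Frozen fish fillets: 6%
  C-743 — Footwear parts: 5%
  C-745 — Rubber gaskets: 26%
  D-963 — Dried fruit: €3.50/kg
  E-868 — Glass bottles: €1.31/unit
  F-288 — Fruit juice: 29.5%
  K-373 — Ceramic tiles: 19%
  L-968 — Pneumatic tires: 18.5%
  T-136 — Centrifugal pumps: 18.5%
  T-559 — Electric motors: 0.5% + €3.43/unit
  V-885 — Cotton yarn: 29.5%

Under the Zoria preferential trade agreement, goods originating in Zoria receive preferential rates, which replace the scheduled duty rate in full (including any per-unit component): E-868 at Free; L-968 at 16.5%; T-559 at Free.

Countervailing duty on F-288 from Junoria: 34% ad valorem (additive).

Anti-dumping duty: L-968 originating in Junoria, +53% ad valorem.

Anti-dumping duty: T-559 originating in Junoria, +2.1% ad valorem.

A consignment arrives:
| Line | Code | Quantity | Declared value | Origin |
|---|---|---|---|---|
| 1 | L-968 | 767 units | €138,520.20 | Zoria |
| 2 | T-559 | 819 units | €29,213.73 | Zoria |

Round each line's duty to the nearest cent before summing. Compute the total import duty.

€22,855.83

Line 1 (L-968, Zoria, 767 units, €138,520.20):
Base rate for L-968 is 18.5%.
Origin Zoria qualifies under the Mereth–Zoria agreement and L-968 is covered: preferential rate 16.5% applies instead.
The additional-duty order on L-968 targets Junoria, not Zoria; it does not apply.
Duty = €138,520.20 × 16.5% = €22,855.83.
Line 2 (T-559, Zoria, 819 units, €29,213.73):
Base rate for T-559 is 0.5% + €3.43/unit.
Origin Zoria qualifies under the Mereth–Zoria agreement and T-559 is covered: preferential rate Free applies instead.
The additional-duty order on T-559 targets Junoria, not Zoria; it does not apply.
Duty = €29,213.73 × 0% = €0.00.
Total = €22,855.83 + €0.00 = €22,855.83.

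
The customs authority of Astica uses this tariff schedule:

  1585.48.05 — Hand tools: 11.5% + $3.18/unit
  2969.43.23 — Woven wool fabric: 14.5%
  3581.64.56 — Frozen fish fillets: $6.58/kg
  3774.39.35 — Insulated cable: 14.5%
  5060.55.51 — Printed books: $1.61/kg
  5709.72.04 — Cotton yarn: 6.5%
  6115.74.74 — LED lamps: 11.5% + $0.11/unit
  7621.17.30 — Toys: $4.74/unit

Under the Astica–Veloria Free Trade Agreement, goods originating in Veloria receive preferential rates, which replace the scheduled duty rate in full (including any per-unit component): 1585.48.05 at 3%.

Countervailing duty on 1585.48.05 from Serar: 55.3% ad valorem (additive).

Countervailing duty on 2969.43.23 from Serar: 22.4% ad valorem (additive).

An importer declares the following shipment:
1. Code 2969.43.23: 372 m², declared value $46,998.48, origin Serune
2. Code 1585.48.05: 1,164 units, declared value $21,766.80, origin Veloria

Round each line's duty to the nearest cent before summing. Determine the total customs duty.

Line 1 (2969.43.23, Serune, 372 m², $46,998.48):
Base rate for 2969.43.23 is 14.5%.
The additional-duty order on 2969.43.23 targets Serar, not Serune; it does not apply.
Duty = $46,998.48 × 14.5% = $6,814.78.
Line 2 (1585.48.05, Veloria, 1,164 units, $21,766.80):
Base rate for 1585.48.05 is 11.5% + $3.18/unit.
Origin Veloria qualifies under the Astica–Veloria agreement and 1585.48.05 is covered: preferential rate 3% applies instead.
The additional-duty order on 1585.48.05 targets Serar, not Veloria; it does not apply.
Duty = $21,766.80 × 3% = $653.00.
Total = $6,814.78 + $653.00 = $7,467.78.

$7,467.78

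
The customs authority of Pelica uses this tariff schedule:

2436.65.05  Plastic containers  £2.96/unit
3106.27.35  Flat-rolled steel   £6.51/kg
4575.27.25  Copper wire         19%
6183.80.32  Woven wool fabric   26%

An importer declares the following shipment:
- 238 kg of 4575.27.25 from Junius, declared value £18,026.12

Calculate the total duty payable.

Line 1 (4575.27.25, Junius, 238 kg, £18,026.12):
Base rate for 4575.27.25 is 19%.
Duty = £18,026.12 × 19% = £3,424.96.

£3,424.96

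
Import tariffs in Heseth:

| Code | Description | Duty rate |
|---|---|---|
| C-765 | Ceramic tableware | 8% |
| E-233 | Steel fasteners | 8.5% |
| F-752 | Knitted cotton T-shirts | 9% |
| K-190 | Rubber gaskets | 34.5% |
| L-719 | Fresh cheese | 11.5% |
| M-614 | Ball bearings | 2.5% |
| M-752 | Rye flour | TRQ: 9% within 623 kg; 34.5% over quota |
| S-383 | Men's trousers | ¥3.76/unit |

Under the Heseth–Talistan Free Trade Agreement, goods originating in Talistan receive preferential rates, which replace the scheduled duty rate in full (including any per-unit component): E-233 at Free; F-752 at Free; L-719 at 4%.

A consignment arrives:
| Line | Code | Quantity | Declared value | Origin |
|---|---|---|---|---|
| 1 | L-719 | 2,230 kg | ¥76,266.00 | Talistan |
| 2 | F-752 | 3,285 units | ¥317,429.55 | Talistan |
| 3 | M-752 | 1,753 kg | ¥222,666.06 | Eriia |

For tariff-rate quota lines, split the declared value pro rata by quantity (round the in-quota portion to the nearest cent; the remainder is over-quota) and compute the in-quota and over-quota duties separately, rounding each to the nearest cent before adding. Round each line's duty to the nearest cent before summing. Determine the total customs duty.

¥59,691.40

Line 1 (L-719, Talistan, 2,230 kg, ¥76,266.00):
Base rate for L-719 is 11.5%.
Origin Talistan qualifies under the Heseth–Talistan agreement and L-719 is covered: preferential rate 4% applies instead.
Duty = ¥76,266.00 × 4% = ¥3,050.64.
Line 2 (F-752, Talistan, 3,285 units, ¥317,429.55):
Base rate for F-752 is 9%.
Origin Talistan qualifies under the Heseth–Talistan agreement and F-752 is covered: preferential rate Free applies instead.
Duty = ¥317,429.55 × 0% = ¥0.00.
Line 3 (M-752, Eriia, 1,753 kg, ¥222,666.06):
Code M-752 is under a tariff-rate quota (threshold 623 kg). In-quota: 623 kg at 9%; over-quota: 1,130 kg at 34.5%.
Pro-rata value split: in-quota = ¥222,666.06 × 623/1,753 = ¥79,133.46; over-quota = ¥222,666.06 − ¥79,133.46 = ¥143,532.60.
In-quota duty = ¥79,133.46 × 9% = ¥7,122.01. Over-quota duty = ¥143,532.60 × 34.5% = ¥49,518.75.
Line duty = ¥7,122.01 + ¥49,518.75 = ¥56,640.76.
Total = ¥3,050.64 + ¥0.00 + ¥56,640.76 = ¥59,691.40.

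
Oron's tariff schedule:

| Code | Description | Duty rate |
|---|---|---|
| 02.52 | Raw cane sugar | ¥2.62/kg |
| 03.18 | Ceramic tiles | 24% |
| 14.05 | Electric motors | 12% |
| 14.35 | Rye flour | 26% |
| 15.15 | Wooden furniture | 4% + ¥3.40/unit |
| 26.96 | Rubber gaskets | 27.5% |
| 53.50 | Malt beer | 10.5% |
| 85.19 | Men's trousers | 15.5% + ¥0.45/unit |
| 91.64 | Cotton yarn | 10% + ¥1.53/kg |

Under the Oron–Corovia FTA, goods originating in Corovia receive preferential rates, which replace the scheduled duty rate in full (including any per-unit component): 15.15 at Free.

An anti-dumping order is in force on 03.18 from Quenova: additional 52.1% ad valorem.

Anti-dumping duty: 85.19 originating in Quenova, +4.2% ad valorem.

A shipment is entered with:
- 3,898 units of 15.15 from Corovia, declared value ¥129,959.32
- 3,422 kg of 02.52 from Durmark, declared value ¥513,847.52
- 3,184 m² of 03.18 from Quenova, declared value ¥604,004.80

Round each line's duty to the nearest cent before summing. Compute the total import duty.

Line 1 (15.15, Corovia, 3,898 units, ¥129,959.32):
Base rate for 15.15 is 4% + ¥3.40/unit.
Origin Corovia qualifies under the Oron–Corovia agreement and 15.15 is covered: preferential rate Free applies instead.
Duty = ¥129,959.32 × 0% = ¥0.00.
Line 2 (02.52, Durmark, 3,422 kg, ¥513,847.52):
Base rate for 02.52 is ¥2.62/kg.
Duty = 3,422 × ¥2.62 = ¥8,965.64.
Line 3 (03.18, Quenova, 3,184 m², ¥604,004.80):
Base rate for 03.18 is 24%.
Additional duty on 03.18 from Quenova: +52.1%. Applied ad valorem rate: 24% + 52.1% = 76.1%.
Duty = ¥604,004.80 × 76.1% = ¥459,647.65.
Total = ¥0.00 + ¥8,965.64 + ¥459,647.65 = ¥468,613.29.

¥468,613.29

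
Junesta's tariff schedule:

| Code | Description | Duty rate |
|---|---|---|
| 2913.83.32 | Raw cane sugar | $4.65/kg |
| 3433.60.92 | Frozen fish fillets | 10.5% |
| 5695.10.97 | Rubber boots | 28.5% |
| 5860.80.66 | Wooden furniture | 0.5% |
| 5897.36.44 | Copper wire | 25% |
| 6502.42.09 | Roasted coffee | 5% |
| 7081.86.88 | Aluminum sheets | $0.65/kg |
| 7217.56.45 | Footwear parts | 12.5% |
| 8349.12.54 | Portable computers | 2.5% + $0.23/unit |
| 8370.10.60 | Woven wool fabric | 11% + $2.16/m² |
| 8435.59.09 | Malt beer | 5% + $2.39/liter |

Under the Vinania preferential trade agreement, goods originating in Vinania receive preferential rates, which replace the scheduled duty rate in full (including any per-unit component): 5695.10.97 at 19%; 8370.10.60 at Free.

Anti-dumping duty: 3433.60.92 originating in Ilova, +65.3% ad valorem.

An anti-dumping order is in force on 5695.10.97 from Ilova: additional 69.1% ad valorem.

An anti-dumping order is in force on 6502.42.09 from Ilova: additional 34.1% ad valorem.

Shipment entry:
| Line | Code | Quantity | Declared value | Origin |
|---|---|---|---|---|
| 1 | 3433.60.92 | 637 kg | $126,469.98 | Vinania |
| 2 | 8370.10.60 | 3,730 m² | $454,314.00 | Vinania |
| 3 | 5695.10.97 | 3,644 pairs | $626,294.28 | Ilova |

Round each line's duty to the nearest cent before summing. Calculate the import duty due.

$624,542.57

Line 1 (3433.60.92, Vinania, 637 kg, $126,469.98):
Base rate for 3433.60.92 is 10.5%.
Origin Vinania is the FTA partner but 3433.60.92 is not on the preference list; base rate stands.
The additional-duty order on 3433.60.92 targets Ilova, not Vinania; it does not apply.
Duty = $126,469.98 × 10.5% = $13,279.35.
Line 2 (8370.10.60, Vinania, 3,730 m², $454,314.00):
Base rate for 8370.10.60 is 11% + $2.16/m².
Origin Vinania qualifies under the Junesta–Vinania agreement and 8370.10.60 is covered: preferential rate Free applies instead.
Duty = $454,314.00 × 0% = $0.00.
Line 3 (5695.10.97, Ilova, 3,644 pairs, $626,294.28):
Base rate for 5695.10.97 is 28.5%.
5695.10.97 has an FTA preferential rate, but origin Ilova is not Vinania; base rate stands.
Additional duty on 5695.10.97 from Ilova: +69.1%. Applied ad valorem rate: 28.5% + 69.1% = 97.6%.
Duty = $626,294.28 × 97.6% = $611,263.22.
Total = $13,279.35 + $0.00 + $611,263.22 = $624,542.57.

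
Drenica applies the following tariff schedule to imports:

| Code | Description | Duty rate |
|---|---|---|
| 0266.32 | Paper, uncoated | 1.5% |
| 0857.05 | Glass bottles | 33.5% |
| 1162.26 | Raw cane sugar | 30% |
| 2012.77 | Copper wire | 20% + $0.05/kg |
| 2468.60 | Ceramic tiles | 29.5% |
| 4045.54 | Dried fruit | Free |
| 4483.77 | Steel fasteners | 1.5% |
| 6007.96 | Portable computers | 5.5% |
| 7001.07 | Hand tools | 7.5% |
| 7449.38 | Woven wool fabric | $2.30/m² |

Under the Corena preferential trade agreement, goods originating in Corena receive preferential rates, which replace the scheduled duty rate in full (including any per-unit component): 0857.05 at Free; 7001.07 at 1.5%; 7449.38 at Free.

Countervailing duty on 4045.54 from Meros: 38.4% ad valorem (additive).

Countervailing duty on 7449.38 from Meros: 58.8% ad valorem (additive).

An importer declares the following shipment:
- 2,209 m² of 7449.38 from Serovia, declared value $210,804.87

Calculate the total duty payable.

$5,080.70

Line 1 (7449.38, Serovia, 2,209 m², $210,804.87):
Base rate for 7449.38 is $2.30/m².
7449.38 has an FTA preferential rate, but origin Serovia is not Corena; base rate stands.
The additional-duty order on 7449.38 targets Meros, not Serovia; it does not apply.
Duty = 2,209 × $2.30 = $5,080.70.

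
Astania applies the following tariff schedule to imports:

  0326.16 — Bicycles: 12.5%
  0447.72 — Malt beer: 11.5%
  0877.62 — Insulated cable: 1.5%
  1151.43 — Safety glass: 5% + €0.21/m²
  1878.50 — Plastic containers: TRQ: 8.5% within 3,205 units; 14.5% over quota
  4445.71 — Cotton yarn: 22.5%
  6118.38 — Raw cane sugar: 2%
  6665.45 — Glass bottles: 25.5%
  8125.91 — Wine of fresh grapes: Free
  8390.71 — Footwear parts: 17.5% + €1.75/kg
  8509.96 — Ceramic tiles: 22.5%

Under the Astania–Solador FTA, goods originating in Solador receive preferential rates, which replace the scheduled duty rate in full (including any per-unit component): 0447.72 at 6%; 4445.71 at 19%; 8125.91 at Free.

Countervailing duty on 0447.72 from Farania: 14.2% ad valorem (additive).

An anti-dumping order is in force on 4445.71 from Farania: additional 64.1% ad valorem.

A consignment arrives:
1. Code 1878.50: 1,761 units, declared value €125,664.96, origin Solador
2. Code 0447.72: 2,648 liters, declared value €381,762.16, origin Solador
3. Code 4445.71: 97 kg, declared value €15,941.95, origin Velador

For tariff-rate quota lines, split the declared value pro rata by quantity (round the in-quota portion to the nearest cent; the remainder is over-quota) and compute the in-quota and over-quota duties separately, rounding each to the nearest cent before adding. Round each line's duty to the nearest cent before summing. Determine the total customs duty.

€37,174.19

Line 1 (1878.50, Solador, 1,761 units, €125,664.96):
Code 1878.50 is under a tariff-rate quota (threshold 3,205 units). Quantity 1,761 units is within the quota, so the in-quota rate 8.5% applies to the full value.
Duty = €125,664.96 × 8.5% = €10,681.52.
Line 2 (0447.72, Solador, 2,648 liters, €381,762.16):
Base rate for 0447.72 is 11.5%.
Origin Solador qualifies under the Astania–Solador agreement and 0447.72 is covered: preferential rate 6% applies instead.
The additional-duty order on 0447.72 targets Farania, not Solador; it does not apply.
Duty = €381,762.16 × 6% = €22,905.73.
Line 3 (4445.71, Velador, 97 kg, €15,941.95):
Base rate for 4445.71 is 22.5%.
4445.71 has an FTA preferential rate, but origin Velador is not Solador; base rate stands.
The additional-duty order on 4445.71 targets Farania, not Velador; it does not apply.
Duty = €15,941.95 × 22.5% = €3,586.94.
Total = €10,681.52 + €22,905.73 + €3,586.94 = €37,174.19.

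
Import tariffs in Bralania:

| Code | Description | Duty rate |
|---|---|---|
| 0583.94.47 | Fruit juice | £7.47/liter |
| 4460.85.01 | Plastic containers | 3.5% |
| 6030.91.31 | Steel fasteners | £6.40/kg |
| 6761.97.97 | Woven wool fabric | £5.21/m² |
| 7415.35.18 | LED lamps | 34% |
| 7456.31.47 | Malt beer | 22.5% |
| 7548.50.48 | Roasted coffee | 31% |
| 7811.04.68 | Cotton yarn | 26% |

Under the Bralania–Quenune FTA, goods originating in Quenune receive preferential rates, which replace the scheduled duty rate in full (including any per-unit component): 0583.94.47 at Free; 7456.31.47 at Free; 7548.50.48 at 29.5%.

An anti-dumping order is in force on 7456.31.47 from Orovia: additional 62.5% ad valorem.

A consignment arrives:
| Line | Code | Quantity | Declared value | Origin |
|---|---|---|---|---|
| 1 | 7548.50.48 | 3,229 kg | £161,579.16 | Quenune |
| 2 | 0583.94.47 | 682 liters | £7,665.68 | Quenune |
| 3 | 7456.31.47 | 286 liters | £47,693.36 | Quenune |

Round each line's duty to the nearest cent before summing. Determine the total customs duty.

Line 1 (7548.50.48, Quenune, 3,229 kg, £161,579.16):
Base rate for 7548.50.48 is 31%.
Origin Quenune qualifies under the Bralania–Quenune agreement and 7548.50.48 is covered: preferential rate 29.5% applies instead.
Duty = £161,579.16 × 29.5% = £47,665.85.
Line 2 (0583.94.47, Quenune, 682 liters, £7,665.68):
Base rate for 0583.94.47 is £7.47/liter.
Origin Quenune qualifies under the Bralania–Quenune agreement and 0583.94.47 is covered: preferential rate Free applies instead.
Duty = £7,665.68 × 0% = £0.00.
Line 3 (7456.31.47, Quenune, 286 liters, £47,693.36):
Base rate for 7456.31.47 is 22.5%.
Origin Quenune qualifies under the Bralania–Quenune agreement and 7456.31.47 is covered: preferential rate Free applies instead.
The additional-duty order on 7456.31.47 targets Orovia, not Quenune; it does not apply.
Duty = £47,693.36 × 0% = £0.00.
Total = £47,665.85 + £0.00 + £0.00 = £47,665.85.

£47,665.85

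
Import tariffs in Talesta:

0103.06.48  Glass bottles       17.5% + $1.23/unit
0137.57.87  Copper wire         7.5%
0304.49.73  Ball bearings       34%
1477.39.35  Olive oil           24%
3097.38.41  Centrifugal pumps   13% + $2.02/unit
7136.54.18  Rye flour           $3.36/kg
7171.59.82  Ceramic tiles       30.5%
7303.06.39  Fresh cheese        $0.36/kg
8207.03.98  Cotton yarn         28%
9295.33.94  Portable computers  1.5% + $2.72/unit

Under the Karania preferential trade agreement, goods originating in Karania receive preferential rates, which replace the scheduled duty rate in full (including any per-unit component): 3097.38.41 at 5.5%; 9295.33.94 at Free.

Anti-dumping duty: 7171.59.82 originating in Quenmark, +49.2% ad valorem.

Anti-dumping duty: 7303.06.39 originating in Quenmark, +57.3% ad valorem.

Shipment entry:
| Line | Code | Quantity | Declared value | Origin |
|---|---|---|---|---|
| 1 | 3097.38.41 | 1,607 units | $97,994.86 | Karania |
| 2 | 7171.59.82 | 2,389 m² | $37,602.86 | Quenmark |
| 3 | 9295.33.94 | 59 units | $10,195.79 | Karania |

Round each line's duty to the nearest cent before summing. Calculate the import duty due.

$35,359.20

Line 1 (3097.38.41, Karania, 1,607 units, $97,994.86):
Base rate for 3097.38.41 is 13% + $2.02/unit.
Origin Karania qualifies under the Talesta–Karania agreement and 3097.38.41 is covered: preferential rate 5.5% applies instead.
Duty = $97,994.86 × 5.5% = $5,389.72.
Line 2 (7171.59.82, Quenmark, 2,389 m², $37,602.86):
Base rate for 7171.59.82 is 30.5%.
Additional duty on 7171.59.82 from Quenmark: +49.2%. Applied ad valorem rate: 30.5% + 49.2% = 79.7%.
Duty = $37,602.86 × 79.7% = $29,969.48.
Line 3 (9295.33.94, Karania, 59 units, $10,195.79):
Base rate for 9295.33.94 is 1.5% + $2.72/unit.
Origin Karania qualifies under the Talesta–Karania agreement and 9295.33.94 is covered: preferential rate Free applies instead.
Duty = $10,195.79 × 0% = $0.00.
Total = $5,389.72 + $29,969.48 + $0.00 = $35,359.20.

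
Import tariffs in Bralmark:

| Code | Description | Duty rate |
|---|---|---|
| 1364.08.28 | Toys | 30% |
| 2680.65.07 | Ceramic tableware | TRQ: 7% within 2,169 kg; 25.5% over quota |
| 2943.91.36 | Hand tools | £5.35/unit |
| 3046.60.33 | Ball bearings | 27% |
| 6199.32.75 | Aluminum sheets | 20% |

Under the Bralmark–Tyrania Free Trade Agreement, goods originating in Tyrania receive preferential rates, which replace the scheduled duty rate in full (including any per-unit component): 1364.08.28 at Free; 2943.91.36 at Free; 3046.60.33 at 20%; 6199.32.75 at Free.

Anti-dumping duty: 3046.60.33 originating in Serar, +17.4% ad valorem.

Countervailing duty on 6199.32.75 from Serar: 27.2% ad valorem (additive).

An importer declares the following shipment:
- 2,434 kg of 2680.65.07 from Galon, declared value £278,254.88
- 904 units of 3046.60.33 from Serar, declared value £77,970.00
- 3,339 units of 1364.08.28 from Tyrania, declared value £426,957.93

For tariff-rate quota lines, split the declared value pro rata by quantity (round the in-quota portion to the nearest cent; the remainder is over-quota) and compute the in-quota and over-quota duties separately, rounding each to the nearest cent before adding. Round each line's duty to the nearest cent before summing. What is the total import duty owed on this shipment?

£59,701.06

Line 1 (2680.65.07, Galon, 2,434 kg, £278,254.88):
Code 2680.65.07 is under a tariff-rate quota (threshold 2,169 kg). In-quota: 2,169 kg at 7%; over-quota: 265 kg at 25.5%.
Pro-rata value split: in-quota = £278,254.88 × 2,169/2,434 = £247,960.08; over-quota = £278,254.88 − £247,960.08 = £30,294.80.
In-quota duty = £247,960.08 × 7% = £17,357.21. Over-quota duty = £30,294.80 × 25.5% = £7,725.17.
Line duty = £17,357.21 + £7,725.17 = £25,082.38.
Line 2 (3046.60.33, Serar, 904 units, £77,970.00):
Base rate for 3046.60.33 is 27%.
3046.60.33 has an FTA preferential rate, but origin Serar is not Tyrania; base rate stands.
Additional duty on 3046.60.33 from Serar: +17.4%. Applied ad valorem rate: 27% + 17.4% = 44.4%.
Duty = £77,970.00 × 44.4% = £34,618.68.
Line 3 (1364.08.28, Tyrania, 3,339 units, £426,957.93):
Base rate for 1364.08.28 is 30%.
Origin Tyrania qualifies under the Bralmark–Tyrania agreement and 1364.08.28 is covered: preferential rate Free applies instead.
Duty = £426,957.93 × 0% = £0.00.
Total = £25,082.38 + £34,618.68 + £0.00 = £59,701.06.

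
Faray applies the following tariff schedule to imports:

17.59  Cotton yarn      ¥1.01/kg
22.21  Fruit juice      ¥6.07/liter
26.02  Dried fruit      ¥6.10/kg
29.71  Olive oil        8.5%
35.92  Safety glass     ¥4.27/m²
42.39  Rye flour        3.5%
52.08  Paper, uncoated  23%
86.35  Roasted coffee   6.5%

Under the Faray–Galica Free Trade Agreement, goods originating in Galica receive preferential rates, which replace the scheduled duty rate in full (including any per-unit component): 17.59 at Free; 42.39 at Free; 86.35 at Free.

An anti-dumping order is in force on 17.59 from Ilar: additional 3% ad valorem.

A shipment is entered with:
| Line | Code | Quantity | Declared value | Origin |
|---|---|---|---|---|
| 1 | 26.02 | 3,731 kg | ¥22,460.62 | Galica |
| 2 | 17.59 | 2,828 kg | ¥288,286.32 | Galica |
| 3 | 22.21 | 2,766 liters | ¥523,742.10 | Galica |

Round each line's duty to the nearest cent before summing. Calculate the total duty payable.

Line 1 (26.02, Galica, 3,731 kg, ¥22,460.62):
Base rate for 26.02 is ¥6.10/kg.
Origin Galica is the FTA partner but 26.02 is not on the preference list; base rate stands.
Duty = 3,731 × ¥6.10 = ¥22,759.10.
Line 2 (17.59, Galica, 2,828 kg, ¥288,286.32):
Base rate for 17.59 is ¥1.01/kg.
Origin Galica qualifies under the Faray–Galica agreement and 17.59 is covered: preferential rate Free applies instead.
The additional-duty order on 17.59 targets Ilar, not Galica; it does not apply.
Duty = ¥288,286.32 × 0% = ¥0.00.
Line 3 (22.21, Galica, 2,766 liters, ¥523,742.10):
Base rate for 22.21 is ¥6.07/liter.
Origin Galica is the FTA partner but 22.21 is not on the preference list; base rate stands.
Duty = 2,766 × ¥6.07 = ¥16,789.62.
Total = ¥22,759.10 + ¥0.00 + ¥16,789.62 = ¥39,548.72.

¥39,548.72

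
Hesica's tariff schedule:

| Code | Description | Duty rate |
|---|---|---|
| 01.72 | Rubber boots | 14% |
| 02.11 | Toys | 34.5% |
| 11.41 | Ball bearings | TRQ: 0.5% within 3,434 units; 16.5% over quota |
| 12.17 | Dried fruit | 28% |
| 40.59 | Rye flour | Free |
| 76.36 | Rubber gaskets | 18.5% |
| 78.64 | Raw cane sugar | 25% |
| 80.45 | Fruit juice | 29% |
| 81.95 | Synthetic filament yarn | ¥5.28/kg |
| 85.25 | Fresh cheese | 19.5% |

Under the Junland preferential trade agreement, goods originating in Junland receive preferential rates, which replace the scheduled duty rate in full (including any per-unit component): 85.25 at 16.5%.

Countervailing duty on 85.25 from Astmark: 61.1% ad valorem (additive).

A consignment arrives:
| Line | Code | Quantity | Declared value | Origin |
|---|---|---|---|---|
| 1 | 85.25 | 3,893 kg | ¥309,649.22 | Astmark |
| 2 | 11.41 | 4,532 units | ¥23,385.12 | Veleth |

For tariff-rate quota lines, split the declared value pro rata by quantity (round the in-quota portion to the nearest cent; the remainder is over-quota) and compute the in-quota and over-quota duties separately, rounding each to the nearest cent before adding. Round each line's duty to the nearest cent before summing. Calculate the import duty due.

¥250,600.71

Line 1 (85.25, Astmark, 3,893 kg, ¥309,649.22):
Base rate for 85.25 is 19.5%.
85.25 has an FTA preferential rate, but origin Astmark is not Junland; base rate stands.
Additional duty on 85.25 from Astmark: +61.1%. Applied ad valorem rate: 19.5% + 61.1% = 80.6%.
Duty = ¥309,649.22 × 80.6% = ¥249,577.27.
Line 2 (11.41, Veleth, 4,532 units, ¥23,385.12):
Code 11.41 is under a tariff-rate quota (threshold 3,434 units). In-quota: 3,434 units at 0.5%; over-quota: 1,098 units at 16.5%.
Pro-rata value split: in-quota = ¥23,385.12 × 3,434/4,532 = ¥17,719.44; over-quota = ¥23,385.12 − ¥17,719.44 = ¥5,665.68.
In-quota duty = ¥17,719.44 × 0.5% = ¥88.60. Over-quota duty = ¥5,665.68 × 16.5% = ¥934.84.
Line duty = ¥88.60 + ¥934.84 = ¥1,023.44.
Total = ¥249,577.27 + ¥1,023.44 = ¥250,600.71.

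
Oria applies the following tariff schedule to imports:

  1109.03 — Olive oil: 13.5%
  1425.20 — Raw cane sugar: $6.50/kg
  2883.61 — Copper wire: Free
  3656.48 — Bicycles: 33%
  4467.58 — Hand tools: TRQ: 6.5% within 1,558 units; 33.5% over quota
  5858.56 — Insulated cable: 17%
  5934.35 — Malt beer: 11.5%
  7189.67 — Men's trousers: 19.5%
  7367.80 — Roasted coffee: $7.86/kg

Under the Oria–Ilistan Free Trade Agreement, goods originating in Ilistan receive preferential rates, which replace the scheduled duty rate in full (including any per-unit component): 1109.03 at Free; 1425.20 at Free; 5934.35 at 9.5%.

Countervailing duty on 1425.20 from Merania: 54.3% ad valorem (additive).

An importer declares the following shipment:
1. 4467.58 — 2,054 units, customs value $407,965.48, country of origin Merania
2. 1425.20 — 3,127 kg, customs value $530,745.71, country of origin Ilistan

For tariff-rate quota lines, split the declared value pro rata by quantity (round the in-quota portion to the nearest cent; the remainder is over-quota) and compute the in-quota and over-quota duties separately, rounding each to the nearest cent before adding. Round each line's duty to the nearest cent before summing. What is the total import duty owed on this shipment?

Line 1 (4467.58, Merania, 2,054 units, $407,965.48):
Code 4467.58 is under a tariff-rate quota (threshold 1,558 units). In-quota: 1,558 units at 6.5%; over-quota: 496 units at 33.5%.
Pro-rata value split: in-quota = $407,965.48 × 1,558/2,054 = $309,449.96; over-quota = $407,965.48 − $309,449.96 = $98,515.52.
In-quota duty = $309,449.96 × 6.5% = $20,114.25. Over-quota duty = $98,515.52 × 33.5% = $33,002.70.
Line duty = $20,114.25 + $33,002.70 = $53,116.95.
Line 2 (1425.20, Ilistan, 3,127 kg, $530,745.71):
Base rate for 1425.20 is $6.50/kg.
Origin Ilistan qualifies under the Oria–Ilistan agreement and 1425.20 is covered: preferential rate Free applies instead.
The additional-duty order on 1425.20 targets Merania, not Ilistan; it does not apply.
Duty = $530,745.71 × 0% = $0.00.
Total = $53,116.95 + $0.00 = $53,116.95.

$53,116.95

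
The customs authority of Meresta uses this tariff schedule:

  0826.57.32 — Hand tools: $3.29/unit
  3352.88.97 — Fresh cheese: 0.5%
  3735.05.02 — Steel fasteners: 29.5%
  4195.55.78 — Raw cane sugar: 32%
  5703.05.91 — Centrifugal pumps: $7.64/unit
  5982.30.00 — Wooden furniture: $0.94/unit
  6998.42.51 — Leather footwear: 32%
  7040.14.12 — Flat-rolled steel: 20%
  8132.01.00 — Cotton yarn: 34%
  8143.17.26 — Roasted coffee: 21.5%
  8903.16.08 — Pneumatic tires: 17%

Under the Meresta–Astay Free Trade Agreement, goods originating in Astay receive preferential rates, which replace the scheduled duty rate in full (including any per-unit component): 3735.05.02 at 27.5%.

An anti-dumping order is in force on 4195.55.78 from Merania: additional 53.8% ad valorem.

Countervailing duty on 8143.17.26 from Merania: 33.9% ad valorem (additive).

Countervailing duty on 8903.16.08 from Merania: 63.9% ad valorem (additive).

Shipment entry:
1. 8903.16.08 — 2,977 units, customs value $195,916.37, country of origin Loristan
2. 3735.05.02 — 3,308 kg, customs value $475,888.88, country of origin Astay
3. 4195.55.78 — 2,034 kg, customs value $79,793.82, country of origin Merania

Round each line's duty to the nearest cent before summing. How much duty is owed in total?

$232,638.32

Line 1 (8903.16.08, Loristan, 2,977 units, $195,916.37):
Base rate for 8903.16.08 is 17%.
The additional-duty order on 8903.16.08 targets Merania, not Loristan; it does not apply.
Duty = $195,916.37 × 17% = $33,305.78.
Line 2 (3735.05.02, Astay, 3,308 kg, $475,888.88):
Base rate for 3735.05.02 is 29.5%.
Origin Astay qualifies under the Meresta–Astay agreement and 3735.05.02 is covered: preferential rate 27.5% applies instead.
Duty = $475,888.88 × 27.5% = $130,869.44.
Line 3 (4195.55.78, Merania, 2,034 kg, $79,793.82):
Base rate for 4195.55.78 is 32%.
Additional duty on 4195.55.78 from Merania: +53.8%. Applied ad valorem rate: 32% + 53.8% = 85.8%.
Duty = $79,793.82 × 85.8% = $68,463.10.
Total = $33,305.78 + $130,869.44 + $68,463.10 = $232,638.32.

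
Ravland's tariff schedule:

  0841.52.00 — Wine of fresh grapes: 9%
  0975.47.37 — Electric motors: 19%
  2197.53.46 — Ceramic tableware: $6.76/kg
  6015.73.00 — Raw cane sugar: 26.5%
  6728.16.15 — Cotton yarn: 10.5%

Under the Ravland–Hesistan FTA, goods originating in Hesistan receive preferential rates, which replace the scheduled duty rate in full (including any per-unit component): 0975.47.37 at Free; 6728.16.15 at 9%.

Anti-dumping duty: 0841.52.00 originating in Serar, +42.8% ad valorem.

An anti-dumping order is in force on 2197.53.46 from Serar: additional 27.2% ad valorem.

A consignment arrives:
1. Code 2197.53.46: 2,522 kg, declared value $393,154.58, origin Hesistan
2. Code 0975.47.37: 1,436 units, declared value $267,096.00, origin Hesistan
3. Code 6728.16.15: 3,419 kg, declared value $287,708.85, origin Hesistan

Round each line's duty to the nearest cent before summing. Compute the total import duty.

$42,942.52

Line 1 (2197.53.46, Hesistan, 2,522 kg, $393,154.58):
Base rate for 2197.53.46 is $6.76/kg.
Origin Hesistan is the FTA partner but 2197.53.46 is not on the preference list; base rate stands.
The additional-duty order on 2197.53.46 targets Serar, not Hesistan; it does not apply.
Duty = 2,522 × $6.76 = $17,048.72.
Line 2 (0975.47.37, Hesistan, 1,436 units, $267,096.00):
Base rate for 0975.47.37 is 19%.
Origin Hesistan qualifies under the Ravland–Hesistan agreement and 0975.47.37 is covered: preferential rate Free applies instead.
Duty = $267,096.00 × 0% = $0.00.
Line 3 (6728.16.15, Hesistan, 3,419 kg, $287,708.85):
Base rate for 6728.16.15 is 10.5%.
Origin Hesistan qualifies under the Ravland–Hesistan agreement and 6728.16.15 is covered: preferential rate 9% applies instead.
Duty = $287,708.85 × 9% = $25,893.80.
Total = $17,048.72 + $0.00 + $25,893.80 = $42,942.52.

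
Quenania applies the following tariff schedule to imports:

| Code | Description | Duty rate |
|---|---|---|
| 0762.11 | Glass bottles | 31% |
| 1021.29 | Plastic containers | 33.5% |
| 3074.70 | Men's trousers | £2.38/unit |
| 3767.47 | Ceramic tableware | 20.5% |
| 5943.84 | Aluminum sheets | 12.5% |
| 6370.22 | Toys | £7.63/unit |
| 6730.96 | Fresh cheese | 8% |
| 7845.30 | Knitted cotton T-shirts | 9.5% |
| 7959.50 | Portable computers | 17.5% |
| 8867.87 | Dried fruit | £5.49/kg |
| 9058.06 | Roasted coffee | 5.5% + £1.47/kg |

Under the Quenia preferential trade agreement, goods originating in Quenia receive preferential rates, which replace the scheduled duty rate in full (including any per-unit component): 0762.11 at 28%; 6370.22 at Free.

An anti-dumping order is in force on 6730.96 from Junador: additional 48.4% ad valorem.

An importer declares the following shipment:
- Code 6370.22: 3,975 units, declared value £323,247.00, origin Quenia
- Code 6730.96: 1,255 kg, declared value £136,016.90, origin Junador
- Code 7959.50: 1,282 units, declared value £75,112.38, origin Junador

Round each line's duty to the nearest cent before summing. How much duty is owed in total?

£89,858.20

Line 1 (6370.22, Quenia, 3,975 units, £323,247.00):
Base rate for 6370.22 is £7.63/unit.
Origin Quenia qualifies under the Quenania–Quenia agreement and 6370.22 is covered: preferential rate Free applies instead.
Duty = £323,247.00 × 0% = £0.00.
Line 2 (6730.96, Junador, 1,255 kg, £136,016.90):
Base rate for 6730.96 is 8%.
Additional duty on 6730.96 from Junador: +48.4%. Applied ad valorem rate: 8% + 48.4% = 56.4%.
Duty = £136,016.90 × 56.4% = £76,713.53.
Line 3 (7959.50, Junador, 1,282 units, £75,112.38):
Base rate for 7959.50 is 17.5%.
Duty = £75,112.38 × 17.5% = £13,144.67.
Total = £0.00 + £76,713.53 + £13,144.67 = £89,858.20.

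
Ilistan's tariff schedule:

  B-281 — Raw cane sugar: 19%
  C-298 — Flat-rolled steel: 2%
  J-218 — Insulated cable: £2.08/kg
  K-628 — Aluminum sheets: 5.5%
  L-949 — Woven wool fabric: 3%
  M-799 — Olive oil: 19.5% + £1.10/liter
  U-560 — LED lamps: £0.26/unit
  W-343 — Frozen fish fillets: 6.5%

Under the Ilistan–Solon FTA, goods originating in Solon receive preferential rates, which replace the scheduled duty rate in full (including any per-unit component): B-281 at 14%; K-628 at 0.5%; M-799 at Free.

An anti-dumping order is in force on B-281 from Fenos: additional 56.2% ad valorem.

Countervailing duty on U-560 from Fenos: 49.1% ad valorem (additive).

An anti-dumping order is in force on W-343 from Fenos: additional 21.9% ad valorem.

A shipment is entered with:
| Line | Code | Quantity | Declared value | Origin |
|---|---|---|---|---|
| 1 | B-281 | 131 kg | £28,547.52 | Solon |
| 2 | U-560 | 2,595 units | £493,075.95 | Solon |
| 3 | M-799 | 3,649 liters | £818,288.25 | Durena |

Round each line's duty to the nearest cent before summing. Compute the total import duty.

Line 1 (B-281, Solon, 131 kg, £28,547.52):
Base rate for B-281 is 19%.
Origin Solon qualifies under the Ilistan–Solon agreement and B-281 is covered: preferential rate 14% applies instead.
The additional-duty order on B-281 targets Fenos, not Solon; it does not apply.
Duty = £28,547.52 × 14% = £3,996.65.
Line 2 (U-560, Solon, 2,595 units, £493,075.95):
Base rate for U-560 is £0.26/unit.
Origin Solon is the FTA partner but U-560 is not on the preference list; base rate stands.
The additional-duty order on U-560 targets Fenos, not Solon; it does not apply.
Duty = 2,595 × £0.26 = £674.70.
Line 3 (M-799, Durena, 3,649 liters, £818,288.25):
Base rate for M-799 is 19.5% + £1.10/liter.
M-799 has an FTA preferential rate, but origin Durena is not Solon; base rate stands.
Duty = £818,288.25 × 19.5% + 3,649 × £1.10 = £163,580.11.
Total = £3,996.65 + £674.70 + £163,580.11 = £168,251.46.

£168,251.46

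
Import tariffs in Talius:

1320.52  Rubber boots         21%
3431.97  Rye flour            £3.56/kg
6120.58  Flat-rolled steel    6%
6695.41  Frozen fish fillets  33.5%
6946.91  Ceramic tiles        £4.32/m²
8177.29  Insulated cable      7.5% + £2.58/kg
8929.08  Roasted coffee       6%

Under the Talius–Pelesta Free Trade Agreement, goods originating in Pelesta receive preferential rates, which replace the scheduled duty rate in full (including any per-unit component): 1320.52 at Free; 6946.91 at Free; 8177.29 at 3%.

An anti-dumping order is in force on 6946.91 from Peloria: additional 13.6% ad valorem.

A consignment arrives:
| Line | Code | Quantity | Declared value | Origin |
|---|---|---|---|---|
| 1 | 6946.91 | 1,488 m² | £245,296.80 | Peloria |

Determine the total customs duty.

Line 1 (6946.91, Peloria, 1,488 m², £245,296.80):
Base rate for 6946.91 is £4.32/m².
6946.91 has an FTA preferential rate, but origin Peloria is not Pelesta; base rate stands.
Additional duty on 6946.91 from Peloria: +13.6% ad valorem. Applied ad valorem rate = 13.6%.
Duty = £245,296.80 × 13.6% + 1,488 × £4.32 = £39,788.52.

£39,788.52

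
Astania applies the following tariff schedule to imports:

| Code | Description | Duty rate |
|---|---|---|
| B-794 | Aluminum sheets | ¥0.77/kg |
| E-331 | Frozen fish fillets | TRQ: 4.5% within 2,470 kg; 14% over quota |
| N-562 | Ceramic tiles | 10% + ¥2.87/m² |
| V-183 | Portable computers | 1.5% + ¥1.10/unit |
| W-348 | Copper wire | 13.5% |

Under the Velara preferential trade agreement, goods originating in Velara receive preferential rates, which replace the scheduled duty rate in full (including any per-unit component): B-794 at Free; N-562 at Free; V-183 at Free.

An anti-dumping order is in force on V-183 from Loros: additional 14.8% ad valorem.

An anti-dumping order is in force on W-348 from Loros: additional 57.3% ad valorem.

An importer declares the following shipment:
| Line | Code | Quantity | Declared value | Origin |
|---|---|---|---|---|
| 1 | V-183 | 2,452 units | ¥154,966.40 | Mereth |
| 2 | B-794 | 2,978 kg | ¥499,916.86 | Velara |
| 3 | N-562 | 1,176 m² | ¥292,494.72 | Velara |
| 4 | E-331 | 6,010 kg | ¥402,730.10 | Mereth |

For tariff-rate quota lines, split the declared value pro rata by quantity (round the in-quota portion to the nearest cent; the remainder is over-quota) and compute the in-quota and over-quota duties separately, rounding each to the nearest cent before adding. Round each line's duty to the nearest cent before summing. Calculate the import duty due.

Line 1 (V-183, Mereth, 2,452 units, ¥154,966.40):
Base rate for V-183 is 1.5% + ¥1.10/unit.
V-183 has an FTA preferential rate, but origin Mereth is not Velara; base rate stands.
The additional-duty order on V-183 targets Loros, not Mereth; it does not apply.
Duty = ¥154,966.40 × 1.5% + 2,452 × ¥1.10 = ¥5,021.70.
Line 2 (B-794, Velara, 2,978 kg, ¥499,916.86):
Base rate for B-794 is ¥0.77/kg.
Origin Velara qualifies under the Astania–Velara agreement and B-794 is covered: preferential rate Free applies instead.
Duty = ¥499,916.86 × 0% = ¥0.00.
Line 3 (N-562, Velara, 1,176 m², ¥292,494.72):
Base rate for N-562 is 10% + ¥2.87/m².
Origin Velara qualifies under the Astania–Velara agreement and N-562 is covered: preferential rate Free applies instead.
Duty = ¥292,494.72 × 0% = ¥0.00.
Line 4 (E-331, Mereth, 6,010 kg, ¥402,730.10):
Code E-331 is under a tariff-rate quota (threshold 2,470 kg). In-quota: 2,470 kg at 4.5%; over-quota: 3,540 kg at 14%.
Pro-rata value split: in-quota = ¥402,730.10 × 2,470/6,010 = ¥165,514.70; over-quota = ¥402,730.10 − ¥165,514.70 = ¥237,215.40.
In-quota duty = ¥165,514.70 × 4.5% = ¥7,448.16. Over-quota duty = ¥237,215.40 × 14% = ¥33,210.16.
Line duty = ¥7,448.16 + ¥33,210.16 = ¥40,658.32.
Total = ¥5,021.70 + ¥0.00 + ¥0.00 + ¥40,658.32 = ¥45,680.02.

¥45,680.02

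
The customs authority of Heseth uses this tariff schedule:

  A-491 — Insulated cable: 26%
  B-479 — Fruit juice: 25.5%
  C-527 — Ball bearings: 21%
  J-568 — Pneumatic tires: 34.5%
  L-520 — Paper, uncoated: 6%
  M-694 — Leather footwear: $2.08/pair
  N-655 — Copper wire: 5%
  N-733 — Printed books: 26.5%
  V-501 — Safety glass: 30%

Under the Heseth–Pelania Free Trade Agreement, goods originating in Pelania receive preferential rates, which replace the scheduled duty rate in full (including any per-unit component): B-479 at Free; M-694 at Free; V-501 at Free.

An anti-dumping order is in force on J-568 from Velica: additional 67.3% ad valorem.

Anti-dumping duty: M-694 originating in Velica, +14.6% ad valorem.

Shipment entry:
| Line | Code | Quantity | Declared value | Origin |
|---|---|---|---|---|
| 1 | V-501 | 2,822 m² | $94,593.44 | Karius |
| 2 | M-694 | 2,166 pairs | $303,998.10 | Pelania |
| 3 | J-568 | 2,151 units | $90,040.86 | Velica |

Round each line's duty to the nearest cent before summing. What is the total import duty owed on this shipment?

Line 1 (V-501, Karius, 2,822 m², $94,593.44):
Base rate for V-501 is 30%.
V-501 has an FTA preferential rate, but origin Karius is not Pelania; base rate stands.
Duty = $94,593.44 × 30% = $28,378.03.
Line 2 (M-694, Pelania, 2,166 pairs, $303,998.10):
Base rate for M-694 is $2.08/pair.
Origin Pelania qualifies under the Heseth–Pelania agreement and M-694 is covered: preferential rate Free applies instead.
The additional-duty order on M-694 targets Velica, not Pelania; it does not apply.
Duty = $303,998.10 × 0% = $0.00.
Line 3 (J-568, Velica, 2,151 units, $90,040.86):
Base rate for J-568 is 34.5%.
Additional duty on J-568 from Velica: +67.3%. Applied ad valorem rate: 34.5% + 67.3% = 101.8%.
Duty = $90,040.86 × 101.8% = $91,661.60.
Total = $28,378.03 + $0.00 + $91,661.60 = $120,039.63.

$120,039.63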